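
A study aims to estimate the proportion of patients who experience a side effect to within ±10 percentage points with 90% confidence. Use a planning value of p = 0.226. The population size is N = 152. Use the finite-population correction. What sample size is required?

For a proportion with margin E = 0.1 at 90% confidence, z = 1.645.
n = p̂(1−p̂)(z/E)² = 0.226 × 0.774 × (1.645/0.1)² = 47.33 — call this n₀.
Finite-population correction with N = 152: n = n₀ / (1 + (n₀−1)/N) = 47.33 / 1.305 = 36.27
Round up: n = 37.

37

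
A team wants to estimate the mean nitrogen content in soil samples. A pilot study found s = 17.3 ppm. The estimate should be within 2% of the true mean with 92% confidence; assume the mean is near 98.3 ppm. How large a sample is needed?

For a mean, the margin of error is E = z·σ/√n, so n = (zσ/E)².
At 92% confidence, z = 1.751.
E = 2% of 98.3 = 1.966 ppm.
n = (1.751 × 17.3 / 1.966)² = 237.41
Round up: n = 238.

238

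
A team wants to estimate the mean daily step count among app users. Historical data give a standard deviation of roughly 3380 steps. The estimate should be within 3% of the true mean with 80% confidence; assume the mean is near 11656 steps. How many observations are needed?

For a mean, the margin of error is E = z·σ/√n, so n = (zσ/E)².
At 80% confidence, z = 1.282.
E = 3% of 11656 = 349.7 steps.
n = (1.282 × 3380 / 349.7)² = 153.56
Round up: n = 154.

154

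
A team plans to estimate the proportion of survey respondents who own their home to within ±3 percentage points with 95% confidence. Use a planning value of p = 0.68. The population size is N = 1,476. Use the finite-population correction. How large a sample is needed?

For a proportion with margin E = 0.03 at 95% confidence, z = 1.960.
n = p̂(1−p̂)(z/E)² = 0.68 × 0.32 × (1.960/0.03)² = 928.81 — call this n₀.
Finite-population correction with N = 1,476: n = n₀ / (1 + (n₀−1)/N) = 928.81 / 1.629 = 570.17
Round up: n = 571.

571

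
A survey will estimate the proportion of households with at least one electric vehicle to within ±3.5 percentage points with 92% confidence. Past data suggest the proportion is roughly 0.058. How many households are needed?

For a proportion with margin E = 0.035 at 92% confidence, z = 1.751.
n = p̂(1−p̂)(z/E)² = 0.058 × 0.942 × (1.751/0.035)² = 136.75
Round up: n = 137.

n = 137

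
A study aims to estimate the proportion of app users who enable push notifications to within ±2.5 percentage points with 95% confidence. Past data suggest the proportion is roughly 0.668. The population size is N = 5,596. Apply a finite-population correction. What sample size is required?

1097

For a proportion with margin E = 0.025 at 95% confidence, z = 1.960.
n = p̂(1−p̂)(z/E)² = 0.668 × 0.332 × (1.960/0.025)² = 1363.16 — call this n₀.
Finite-population correction with N = 5,596: n = n₀ / (1 + (n₀−1)/N) = 1363.16 / 1.243 = 1096.67
Round up: n = 1097.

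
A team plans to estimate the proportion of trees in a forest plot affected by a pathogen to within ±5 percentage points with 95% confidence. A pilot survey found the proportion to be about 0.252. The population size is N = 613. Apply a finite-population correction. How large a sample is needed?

n = 197

For a proportion with margin E = 0.05 at 95% confidence, z = 1.960.
n = p̂(1−p̂)(z/E)² = 0.252 × 0.748 × (1.960/0.05)² = 289.65 — call this n₀.
Finite-population correction with N = 613: n = n₀ / (1 + (n₀−1)/N) = 289.65 / 1.471 = 196.91
Round up: n = 197.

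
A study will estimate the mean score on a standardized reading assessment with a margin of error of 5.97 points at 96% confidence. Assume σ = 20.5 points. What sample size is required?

For a mean, the margin of error is E = z·σ/√n, so n = (zσ/E)².
At 96% confidence, z = 2.054.
n = (2.054 × 20.5 / 5.97)² = 49.75
Round up: n = 50.

50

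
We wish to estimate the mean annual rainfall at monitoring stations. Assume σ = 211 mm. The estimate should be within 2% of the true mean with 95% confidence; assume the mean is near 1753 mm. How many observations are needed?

For a mean, the margin of error is E = z·σ/√n, so n = (zσ/E)².
At 95% confidence, z = 1.960.
E = 2% of 1753 = 35.06 mm.
n = (1.960 × 211 / 35.06)² = 139.14
Round up: n = 140.

n = 140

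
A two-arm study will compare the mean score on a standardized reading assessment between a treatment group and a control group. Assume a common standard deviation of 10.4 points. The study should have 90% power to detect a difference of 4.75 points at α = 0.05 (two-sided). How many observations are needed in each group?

101 per group

For two equal groups, n per group = 2·((z_{α/2} + z_β)·σ/δ)².
z_{α/2} = 1.960; z_β = 1.282 (power 90%).
n = 2 × (3.242 × 10.4 / 4.75)² = 2 × 50.39 = 100.78
Round up: n = 101 per group.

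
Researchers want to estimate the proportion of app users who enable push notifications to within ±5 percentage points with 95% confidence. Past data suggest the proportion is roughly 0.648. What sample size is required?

351

For a proportion with margin E = 0.05 at 95% confidence, z = 1.960.
n = p̂(1−p̂)(z/E)² = 0.648 × 0.352 × (1.960/0.05)² = 350.50
Round up: n = 351.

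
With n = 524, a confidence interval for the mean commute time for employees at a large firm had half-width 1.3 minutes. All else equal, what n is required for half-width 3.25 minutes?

84

Margin of error scales as 1/√n, so n₂ = n₁·(E₁/E₂)².
n₂ = 524 × (1.3/3.25)² = 524 × 0.16 = 83.84
Round up: n₂ = 84.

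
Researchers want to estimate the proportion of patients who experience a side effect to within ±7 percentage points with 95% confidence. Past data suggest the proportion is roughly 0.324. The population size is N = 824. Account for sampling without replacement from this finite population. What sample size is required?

143

For a proportion with margin E = 0.07 at 95% confidence, z = 1.960.
n = p̂(1−p̂)(z/E)² = 0.324 × 0.676 × (1.960/0.07)² = 171.71 — call this n₀.
Finite-population correction with N = 824: n = n₀ / (1 + (n₀−1)/N) = 171.71 / 1.207 = 142.26
Round up: n = 143.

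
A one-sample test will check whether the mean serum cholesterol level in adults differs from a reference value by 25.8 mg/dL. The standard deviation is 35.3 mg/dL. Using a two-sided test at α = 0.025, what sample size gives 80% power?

For a one-sample z-test, n = ((z_{α/2} + z_β)·σ/δ)².
z_{α/2} = 2.241 (two-sided α = 0.025); z_β = 0.842 (power 80% → β = 0.2).
n = (3.083 × 35.3 / 25.8)² = 17.79
Round up: n = 18.

18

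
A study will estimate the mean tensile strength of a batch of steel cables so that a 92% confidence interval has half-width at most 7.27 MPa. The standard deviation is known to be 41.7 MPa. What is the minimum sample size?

For a mean, the margin of error is E = z·σ/√n, so n = (zσ/E)².
At 92% confidence, z = 1.751.
n = (1.751 × 41.7 / 7.27)² = 100.87
Round up: n = 101.

n = 101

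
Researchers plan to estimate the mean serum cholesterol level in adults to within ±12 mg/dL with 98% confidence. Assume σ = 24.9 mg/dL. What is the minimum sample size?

24

For a mean, the margin of error is E = z·σ/√n, so n = (zσ/E)².
At 98% confidence, z = 2.326.
n = (2.326 × 24.9 / 12)² = 23.29
Round up: n = 24.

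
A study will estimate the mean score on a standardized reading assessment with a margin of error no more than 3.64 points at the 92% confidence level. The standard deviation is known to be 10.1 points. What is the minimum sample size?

For a mean, the margin of error is E = z·σ/√n, so n = (zσ/E)².
At 92% confidence, z = 1.751.
n = (1.751 × 10.1 / 3.64)² = 23.61
Round up: n = 24.

24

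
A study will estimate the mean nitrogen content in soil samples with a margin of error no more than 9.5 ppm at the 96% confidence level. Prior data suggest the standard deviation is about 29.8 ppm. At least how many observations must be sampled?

For a mean, the margin of error is E = z·σ/√n, so n = (zσ/E)².
At 96% confidence, z = 2.054.
n = (2.054 × 29.8 / 9.5)² = 41.51
Round up: n = 42.

42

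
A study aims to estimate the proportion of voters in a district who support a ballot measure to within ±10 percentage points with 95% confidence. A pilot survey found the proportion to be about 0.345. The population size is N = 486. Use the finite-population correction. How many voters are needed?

74

For a proportion with margin E = 0.1 at 95% confidence, z = 1.960.
n = p̂(1−p̂)(z/E)² = 0.345 × 0.655 × (1.960/0.1)² = 86.81 — call this n₀.
Finite-population correction with N = 486: n = n₀ / (1 + (n₀−1)/N) = 86.81 / 1.177 = 73.76
Round up: n = 74.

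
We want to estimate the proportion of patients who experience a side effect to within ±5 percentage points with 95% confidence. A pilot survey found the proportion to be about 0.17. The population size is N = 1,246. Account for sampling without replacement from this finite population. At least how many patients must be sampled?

n = 185

For a proportion with margin E = 0.05 at 95% confidence, z = 1.960.
n = p̂(1−p̂)(z/E)² = 0.17 × 0.83 × (1.960/0.05)² = 216.82 — call this n₀.
Finite-population correction with N = 1,246: n = n₀ / (1 + (n₀−1)/N) = 216.82 / 1.173 = 184.84
Round up: n = 185.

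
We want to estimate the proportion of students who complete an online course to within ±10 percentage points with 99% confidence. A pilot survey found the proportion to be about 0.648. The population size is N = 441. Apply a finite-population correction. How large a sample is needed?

For a proportion with margin E = 0.1 at 99% confidence, z = 2.576.
n = p̂(1−p̂)(z/E)² = 0.648 × 0.352 × (2.576/0.1)² = 151.36 — call this n₀.
Finite-population correction with N = 441: n = n₀ / (1 + (n₀−1)/N) = 151.36 / 1.341 = 112.87
Round up: n = 113.

n = 113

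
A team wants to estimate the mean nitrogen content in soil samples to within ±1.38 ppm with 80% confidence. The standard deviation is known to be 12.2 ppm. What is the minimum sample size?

129

For a mean, the margin of error is E = z·σ/√n, so n = (zσ/E)².
At 80% confidence, z = 1.282.
n = (1.282 × 12.2 / 1.38)² = 128.45
Round up: n = 129.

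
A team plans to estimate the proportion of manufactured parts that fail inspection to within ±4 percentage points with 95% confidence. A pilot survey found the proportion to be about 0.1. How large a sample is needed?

For a proportion with margin E = 0.04 at 95% confidence, z = 1.960.
n = p̂(1−p̂)(z/E)² = 0.1 × 0.9 × (1.960/0.04)² = 216.09
Round up: n = 217.

217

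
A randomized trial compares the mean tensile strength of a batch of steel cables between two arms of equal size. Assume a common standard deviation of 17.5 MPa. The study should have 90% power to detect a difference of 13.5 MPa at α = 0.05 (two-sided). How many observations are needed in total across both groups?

72 total

For two equal groups, n per group = 2·((z_{α/2} + z_β)·σ/δ)².
z_{α/2} = 1.960; z_β = 1.282 (power 90%).
n = 2 × (3.242 × 17.5 / 13.5)² = 2 × 17.66 = 35.32
Round up: n = 36 per group.
Total across both groups: 2 × 36 = 72.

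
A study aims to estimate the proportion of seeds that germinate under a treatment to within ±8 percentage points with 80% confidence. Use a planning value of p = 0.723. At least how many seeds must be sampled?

For a proportion with margin E = 0.08 at 80% confidence, z = 1.282.
n = p̂(1−p̂)(z/E)² = 0.723 × 0.277 × (1.282/0.08)² = 51.43
Round up: n = 52.

52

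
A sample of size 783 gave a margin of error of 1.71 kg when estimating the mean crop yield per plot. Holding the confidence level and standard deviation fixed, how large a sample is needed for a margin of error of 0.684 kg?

Margin of error scales as 1/√n, so n₂ = n₁·(E₁/E₂)².
n₂ = 783 × (1.71/0.684)² = 783 × 6.25 = 4893.75
Round up: n₂ = 4894.

4894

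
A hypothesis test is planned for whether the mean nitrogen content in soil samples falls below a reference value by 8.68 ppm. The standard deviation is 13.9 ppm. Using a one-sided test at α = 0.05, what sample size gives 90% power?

For a one-sample z-test, n = ((z_α + z_β)·σ/δ)².
z_α = 1.645 (one-sided α = 0.05); z_β = 1.282 (power 90% → β = 0.1).
n = (2.927 × 13.9 / 8.68)² = 21.97
Round up: n = 22.

22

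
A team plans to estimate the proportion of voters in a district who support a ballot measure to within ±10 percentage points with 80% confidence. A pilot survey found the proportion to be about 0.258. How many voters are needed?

32

For a proportion with margin E = 0.1 at 80% confidence, z = 1.282.
n = p̂(1−p̂)(z/E)² = 0.258 × 0.742 × (1.282/0.1)² = 31.46
Round up: n = 32.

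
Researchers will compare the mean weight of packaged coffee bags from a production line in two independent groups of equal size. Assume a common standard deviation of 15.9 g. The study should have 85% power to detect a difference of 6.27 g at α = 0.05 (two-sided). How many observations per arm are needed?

116 per group

For two equal groups, n per group = 2·((z_{α/2} + z_β)·σ/δ)².
z_{α/2} = 1.960; z_β = 1.036 (power 85%).
n = 2 × (2.996 × 15.9 / 6.27)² = 2 × 57.72 = 115.44
Round up: n = 116 per group.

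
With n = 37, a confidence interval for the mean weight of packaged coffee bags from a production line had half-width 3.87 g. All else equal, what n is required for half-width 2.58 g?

84

Margin of error scales as 1/√n, so n₂ = n₁·(E₁/E₂)².
n₂ = 37 × (3.87/2.58)² = 37 × 2.25 = 83.25
Round up: n₂ = 84.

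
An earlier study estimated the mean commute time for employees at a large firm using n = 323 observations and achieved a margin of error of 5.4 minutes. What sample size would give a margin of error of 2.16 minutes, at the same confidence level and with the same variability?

Margin of error scales as 1/√n, so n₂ = n₁·(E₁/E₂)².
n₂ = 323 × (5.4/2.16)² = 323 × 6.25 = 2018.75
Round up: n₂ = 2019.

n = 2019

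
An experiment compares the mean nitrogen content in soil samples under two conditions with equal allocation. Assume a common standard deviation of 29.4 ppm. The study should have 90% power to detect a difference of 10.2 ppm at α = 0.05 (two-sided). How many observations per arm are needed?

For two equal groups, n per group = 2·((z_{α/2} + z_β)·σ/δ)².
z_{α/2} = 1.960; z_β = 1.282 (power 90%).
n = 2 × (3.242 × 29.4 / 10.2)² = 2 × 87.32 = 174.64
Round up: n = 175 per group.

175 per group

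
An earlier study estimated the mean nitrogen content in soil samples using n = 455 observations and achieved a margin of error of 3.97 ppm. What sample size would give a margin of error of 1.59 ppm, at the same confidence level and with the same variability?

2837

Margin of error scales as 1/√n, so n₂ = n₁·(E₁/E₂)².
n₂ = 455 × (3.97/1.59)² = 455 × 6.234 = 2836.47
Round up: n₂ = 2837.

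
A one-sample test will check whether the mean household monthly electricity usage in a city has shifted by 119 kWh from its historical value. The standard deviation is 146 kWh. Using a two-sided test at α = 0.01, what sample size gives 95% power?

n = 27

For a one-sample z-test, n = ((z_{α/2} + z_β)·σ/δ)².
z_{α/2} = 2.576 (two-sided α = 0.01); z_β = 1.645 (power 95% → β = 0.05).
n = (4.221 × 146 / 119)² = 26.82
Round up: n = 27.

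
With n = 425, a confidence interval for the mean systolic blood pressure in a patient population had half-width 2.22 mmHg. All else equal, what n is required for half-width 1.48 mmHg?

Margin of error scales as 1/√n, so n₂ = n₁·(E₁/E₂)².
n₂ = 425 × (2.22/1.48)² = 425 × 2.25 = 956.25
Round up: n₂ = 957.

957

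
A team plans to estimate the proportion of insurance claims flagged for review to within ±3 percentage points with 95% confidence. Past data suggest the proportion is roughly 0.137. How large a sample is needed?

For a proportion with margin E = 0.03 at 95% confidence, z = 1.960.
n = p̂(1−p̂)(z/E)² = 0.137 × 0.863 × (1.960/0.03)² = 504.66
Round up: n = 505.

n = 505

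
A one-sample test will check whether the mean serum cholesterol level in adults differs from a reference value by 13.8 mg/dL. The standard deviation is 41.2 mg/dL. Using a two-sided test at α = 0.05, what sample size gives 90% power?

For a one-sample z-test, n = ((z_{α/2} + z_β)·σ/δ)².
z_{α/2} = 1.960 (two-sided α = 0.05); z_β = 1.282 (power 90% → β = 0.1).
n = (3.242 × 41.2 / 13.8)² = 93.68
Round up: n = 94.

94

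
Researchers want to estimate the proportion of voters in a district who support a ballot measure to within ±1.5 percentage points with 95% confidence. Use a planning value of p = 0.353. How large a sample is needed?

3900

For a proportion with margin E = 0.015 at 95% confidence, z = 1.960.
n = p̂(1−p̂)(z/E)² = 0.353 × 0.647 × (1.960/0.015)² = 3899.50
Round up: n = 3900.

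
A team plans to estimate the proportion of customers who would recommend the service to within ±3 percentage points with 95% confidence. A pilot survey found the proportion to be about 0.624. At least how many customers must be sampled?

For a proportion with margin E = 0.03 at 95% confidence, z = 1.960.
n = p̂(1−p̂)(z/E)² = 0.624 × 0.376 × (1.960/0.03)² = 1001.48
Round up: n = 1002.

1002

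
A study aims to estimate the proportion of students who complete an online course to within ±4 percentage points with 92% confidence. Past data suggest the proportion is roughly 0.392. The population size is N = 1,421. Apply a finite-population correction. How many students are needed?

346

For a proportion with margin E = 0.04 at 92% confidence, z = 1.751.
n = p̂(1−p̂)(z/E)² = 0.392 × 0.608 × (1.751/0.04)² = 456.71 — call this n₀.
Finite-population correction with N = 1,421: n = n₀ / (1 + (n₀−1)/N) = 456.71 / 1.321 = 345.73
Round up: n = 346.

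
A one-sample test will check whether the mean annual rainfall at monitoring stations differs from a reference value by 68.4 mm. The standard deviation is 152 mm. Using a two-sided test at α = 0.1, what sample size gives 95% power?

54

For a one-sample z-test, n = ((z_{α/2} + z_β)·σ/δ)².
z_{α/2} = 1.645 (two-sided α = 0.1); z_β = 1.645 (power 95% → β = 0.05).
n = (3.290 × 152 / 68.4)² = 53.45
Round up: n = 54.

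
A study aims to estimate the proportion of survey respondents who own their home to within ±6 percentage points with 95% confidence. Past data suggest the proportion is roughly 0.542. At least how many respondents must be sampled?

n = 265

For a proportion with margin E = 0.06 at 95% confidence, z = 1.960.
n = p̂(1−p̂)(z/E)² = 0.542 × 0.458 × (1.960/0.06)² = 264.90
Round up: n = 265.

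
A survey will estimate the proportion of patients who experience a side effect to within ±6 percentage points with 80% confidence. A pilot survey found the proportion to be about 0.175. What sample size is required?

66

For a proportion with margin E = 0.06 at 80% confidence, z = 1.282.
n = p̂(1−p̂)(z/E)² = 0.175 × 0.825 × (1.282/0.06)² = 65.91
Round up: n = 66.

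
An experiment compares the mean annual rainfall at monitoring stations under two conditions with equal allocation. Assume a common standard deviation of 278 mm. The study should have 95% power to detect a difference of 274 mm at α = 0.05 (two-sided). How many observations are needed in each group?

For two equal groups, n per group = 2·((z_{α/2} + z_β)·σ/δ)².
z_{α/2} = 1.960; z_β = 1.645 (power 95%).
n = 2 × (3.605 × 278 / 274)² = 2 × 13.38 = 26.76
Round up: n = 27 per group.

27 per group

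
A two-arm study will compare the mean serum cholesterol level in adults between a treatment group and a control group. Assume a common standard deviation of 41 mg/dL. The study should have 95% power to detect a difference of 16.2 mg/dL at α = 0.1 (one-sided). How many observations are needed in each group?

For two equal groups, n per group = 2·((z_α + z_β)·σ/δ)².
z_α = 1.282; z_β = 1.645 (power 95%).
n = 2 × (2.927 × 41 / 16.2)² = 2 × 54.88 = 109.76
Round up: n = 110 per group.

110 per group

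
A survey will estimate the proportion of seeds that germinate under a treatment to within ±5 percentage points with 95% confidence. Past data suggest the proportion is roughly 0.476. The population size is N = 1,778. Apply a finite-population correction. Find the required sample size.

316

For a proportion with margin E = 0.05 at 95% confidence, z = 1.960.
n = p̂(1−p̂)(z/E)² = 0.476 × 0.524 × (1.960/0.05)² = 383.27 — call this n₀.
Finite-population correction with N = 1,778: n = n₀ / (1 + (n₀−1)/N) = 383.27 / 1.215 = 315.45
Round up: n = 316.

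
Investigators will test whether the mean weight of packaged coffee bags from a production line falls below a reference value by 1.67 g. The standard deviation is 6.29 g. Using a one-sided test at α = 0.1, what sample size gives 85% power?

77

For a one-sample z-test, n = ((z_α + z_β)·σ/δ)².
z_α = 1.282 (one-sided α = 0.1); z_β = 1.036 (power 85% → β = 0.15).
n = (2.318 × 6.29 / 1.67)² = 76.22
Round up: n = 77.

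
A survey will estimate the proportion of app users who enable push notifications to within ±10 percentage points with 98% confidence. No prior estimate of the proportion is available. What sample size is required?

136

For a proportion with margin E = 0.1 at 98% confidence, z = 2.326.
With no prior estimate, use p = 0.5, which maximizes p(1−p) at 0.25.
n = 0.25 × (z/E)² = 0.25 × (2.326/0.1)² = 135.26
Round up: n = 136.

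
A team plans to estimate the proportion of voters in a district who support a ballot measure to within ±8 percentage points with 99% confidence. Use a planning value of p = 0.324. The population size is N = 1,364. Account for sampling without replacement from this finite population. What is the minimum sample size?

For a proportion with margin E = 0.08 at 99% confidence, z = 2.576.
n = p̂(1−p̂)(z/E)² = 0.324 × 0.676 × (2.576/0.08)² = 227.09 — call this n₀.
Finite-population correction with N = 1,364: n = n₀ / (1 + (n₀−1)/N) = 227.09 / 1.166 = 194.76
Round up: n = 195.

195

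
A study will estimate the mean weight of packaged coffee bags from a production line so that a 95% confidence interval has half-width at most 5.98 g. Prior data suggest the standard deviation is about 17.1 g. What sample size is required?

For a mean, the margin of error is E = z·σ/√n, so n = (zσ/E)².
At 95% confidence, z = 1.960.
n = (1.960 × 17.1 / 5.98)² = 31.41
Round up: n = 32.

32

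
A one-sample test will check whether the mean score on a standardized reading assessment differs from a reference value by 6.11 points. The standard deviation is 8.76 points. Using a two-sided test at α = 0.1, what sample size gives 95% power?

n = 23

For a one-sample z-test, n = ((z_{α/2} + z_β)·σ/δ)².
z_{α/2} = 1.645 (two-sided α = 0.1); z_β = 1.645 (power 95% → β = 0.05).
n = (3.290 × 8.76 / 6.11)² = 22.25
Round up: n = 23.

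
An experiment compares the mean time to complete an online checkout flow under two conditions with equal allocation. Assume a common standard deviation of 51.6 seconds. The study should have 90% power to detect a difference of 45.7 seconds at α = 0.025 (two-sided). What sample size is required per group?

For two equal groups, n per group = 2·((z_{α/2} + z_β)·σ/δ)².
z_{α/2} = 2.241; z_β = 1.282 (power 90%).
n = 2 × (3.523 × 51.6 / 45.7)² = 2 × 15.82 = 31.64
Round up: n = 32 per group.

32 per group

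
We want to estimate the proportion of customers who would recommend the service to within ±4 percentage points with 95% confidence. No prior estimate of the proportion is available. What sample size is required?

For a proportion with margin E = 0.04 at 95% confidence, z = 1.960.
With no prior estimate, use p = 0.5, which maximizes p(1−p) at 0.25.
n = 0.25 × (z/E)² = 0.25 × (1.960/0.04)² = 600.25
Round up: n = 601.

601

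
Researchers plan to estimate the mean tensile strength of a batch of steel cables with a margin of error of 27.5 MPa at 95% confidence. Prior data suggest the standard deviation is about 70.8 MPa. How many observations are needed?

n = 26

For a mean, the margin of error is E = z·σ/√n, so n = (zσ/E)².
At 95% confidence, z = 1.960.
n = (1.960 × 70.8 / 27.5)² = 25.46
Round up: n = 26.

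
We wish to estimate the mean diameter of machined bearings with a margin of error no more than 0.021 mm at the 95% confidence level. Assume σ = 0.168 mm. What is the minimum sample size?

n = 246

For a mean, the margin of error is E = z·σ/√n, so n = (zσ/E)².
At 95% confidence, z = 1.960.
n = (1.960 × 0.168 / 0.021)² = 245.86
Round up: n = 246.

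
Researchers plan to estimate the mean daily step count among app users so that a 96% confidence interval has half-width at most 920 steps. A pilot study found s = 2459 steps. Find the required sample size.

n = 31

For a mean, the margin of error is E = z·σ/√n, so n = (zσ/E)².
At 96% confidence, z = 2.054.
n = (2.054 × 2459 / 920)² = 30.14
Round up: n = 31.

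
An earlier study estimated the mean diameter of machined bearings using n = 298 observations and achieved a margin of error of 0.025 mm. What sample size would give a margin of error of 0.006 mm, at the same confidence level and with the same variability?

n = 5174

Margin of error scales as 1/√n, so n₂ = n₁·(E₁/E₂)².
n₂ = 298 × (0.025/0.006)² = 298 × 17.36 = 5173.28
Round up: n₂ = 5174.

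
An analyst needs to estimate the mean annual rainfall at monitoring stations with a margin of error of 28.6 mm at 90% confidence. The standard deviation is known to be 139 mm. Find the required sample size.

For a mean, the margin of error is E = z·σ/√n, so n = (zσ/E)².
At 90% confidence, z = 1.645.
n = (1.645 × 139 / 28.6)² = 63.92
Round up: n = 64.

64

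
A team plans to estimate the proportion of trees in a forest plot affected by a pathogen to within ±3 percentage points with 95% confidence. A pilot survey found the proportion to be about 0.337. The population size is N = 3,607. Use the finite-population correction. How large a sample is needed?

755

For a proportion with margin E = 0.03 at 95% confidence, z = 1.960.
n = p̂(1−p̂)(z/E)² = 0.337 × 0.663 × (1.960/0.03)² = 953.70 — call this n₀.
Finite-population correction with N = 3,607: n = n₀ / (1 + (n₀−1)/N) = 953.70 / 1.264 = 754.51
Round up: n = 755.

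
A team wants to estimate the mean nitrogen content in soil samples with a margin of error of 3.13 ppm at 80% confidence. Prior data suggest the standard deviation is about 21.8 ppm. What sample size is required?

For a mean, the margin of error is E = z·σ/√n, so n = (zσ/E)².
At 80% confidence, z = 1.282.
n = (1.282 × 21.8 / 3.13)² = 79.73
Round up: n = 80.

80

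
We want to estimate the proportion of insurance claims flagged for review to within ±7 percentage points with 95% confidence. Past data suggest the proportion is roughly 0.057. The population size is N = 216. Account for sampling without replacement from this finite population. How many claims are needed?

For a proportion with margin E = 0.07 at 95% confidence, z = 1.960.
n = p̂(1−p̂)(z/E)² = 0.057 × 0.943 × (1.960/0.07)² = 42.14 — call this n₀.
Finite-population correction with N = 216: n = n₀ / (1 + (n₀−1)/N) = 42.14 / 1.19 = 35.41
Round up: n = 36.

36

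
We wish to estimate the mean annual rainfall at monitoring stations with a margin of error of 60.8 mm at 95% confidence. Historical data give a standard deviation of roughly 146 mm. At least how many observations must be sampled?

n = 23

For a mean, the margin of error is E = z·σ/√n, so n = (zσ/E)².
At 95% confidence, z = 1.960.
n = (1.960 × 146 / 60.8)² = 22.15
Round up: n = 23.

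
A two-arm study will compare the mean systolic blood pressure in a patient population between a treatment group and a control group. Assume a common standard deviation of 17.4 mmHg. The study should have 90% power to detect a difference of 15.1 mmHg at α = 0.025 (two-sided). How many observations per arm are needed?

33 per group

For two equal groups, n per group = 2·((z_{α/2} + z_β)·σ/δ)².
z_{α/2} = 2.241; z_β = 1.282 (power 90%).
n = 2 × (3.523 × 17.4 / 15.1)² = 2 × 16.48 = 32.96
Round up: n = 33 per group.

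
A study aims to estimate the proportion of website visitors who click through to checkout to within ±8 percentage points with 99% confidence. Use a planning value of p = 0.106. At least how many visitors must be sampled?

99

For a proportion with margin E = 0.08 at 99% confidence, z = 2.576.
n = p̂(1−p̂)(z/E)² = 0.106 × 0.894 × (2.576/0.08)² = 98.26
Round up: n = 99.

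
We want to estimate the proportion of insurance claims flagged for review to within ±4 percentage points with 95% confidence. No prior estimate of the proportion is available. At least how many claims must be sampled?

601

For a proportion with margin E = 0.04 at 95% confidence, z = 1.960.
With no prior estimate, use p = 0.5, which maximizes p(1−p) at 0.25.
n = 0.25 × (z/E)² = 0.25 × (1.960/0.04)² = 600.25
Round up: n = 601.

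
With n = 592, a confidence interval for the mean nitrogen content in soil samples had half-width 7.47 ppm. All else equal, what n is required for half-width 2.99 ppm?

n = 3696

Margin of error scales as 1/√n, so n₂ = n₁·(E₁/E₂)².
n₂ = 592 × (7.47/2.99)² = 592 × 6.242 = 3695.26
Round up: n₂ = 3696.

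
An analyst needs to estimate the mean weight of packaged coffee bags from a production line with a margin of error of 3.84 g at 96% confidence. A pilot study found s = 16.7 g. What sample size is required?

80

For a mean, the margin of error is E = z·σ/√n, so n = (zσ/E)².
At 96% confidence, z = 2.054.
n = (2.054 × 16.7 / 3.84)² = 79.79
Round up: n = 80.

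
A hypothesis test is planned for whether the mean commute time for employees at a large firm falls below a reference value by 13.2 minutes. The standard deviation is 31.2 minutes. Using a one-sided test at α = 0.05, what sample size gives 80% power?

35

For a one-sample z-test, n = ((z_α + z_β)·σ/δ)².
z_α = 1.645 (one-sided α = 0.05); z_β = 0.842 (power 80% → β = 0.2).
n = (2.487 × 31.2 / 13.2)² = 34.56
Round up: n = 35.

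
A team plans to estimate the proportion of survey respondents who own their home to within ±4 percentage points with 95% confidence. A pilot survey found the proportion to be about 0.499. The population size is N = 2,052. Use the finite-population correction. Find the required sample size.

For a proportion with margin E = 0.04 at 95% confidence, z = 1.960.
n = p̂(1−p̂)(z/E)² = 0.499 × 0.501 × (1.960/0.04)² = 600.25 — call this n₀.
Finite-population correction with N = 2,052: n = n₀ / (1 + (n₀−1)/N) = 600.25 / 1.292 = 464.59
Round up: n = 465.

465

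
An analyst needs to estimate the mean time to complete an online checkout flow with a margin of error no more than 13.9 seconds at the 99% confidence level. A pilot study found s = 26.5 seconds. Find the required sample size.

25

For a mean, the margin of error is E = z·σ/√n, so n = (zσ/E)².
At 99% confidence, z = 2.576.
n = (2.576 × 26.5 / 13.9)² = 24.12
Round up: n = 25.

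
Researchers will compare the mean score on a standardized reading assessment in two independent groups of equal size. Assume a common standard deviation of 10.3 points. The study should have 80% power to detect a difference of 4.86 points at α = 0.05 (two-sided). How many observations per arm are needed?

For two equal groups, n per group = 2·((z_{α/2} + z_β)·σ/δ)².
z_{α/2} = 1.960; z_β = 0.842 (power 80%).
n = 2 × (2.802 × 10.3 / 4.86)² = 2 × 35.26 = 70.52
Round up: n = 71 per group.

71 per group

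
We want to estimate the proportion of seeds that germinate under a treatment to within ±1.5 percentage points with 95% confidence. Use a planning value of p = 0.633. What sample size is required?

For a proportion with margin E = 0.015 at 95% confidence, z = 1.960.
n = p̂(1−p̂)(z/E)² = 0.633 × 0.367 × (1.960/0.015)² = 3966.43
Round up: n = 3967.

3967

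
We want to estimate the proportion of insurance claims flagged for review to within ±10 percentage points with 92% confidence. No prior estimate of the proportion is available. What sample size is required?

For a proportion with margin E = 0.1 at 92% confidence, z = 1.751.
With no prior estimate, use p = 0.5, which maximizes p(1−p) at 0.25.
n = 0.25 × (z/E)² = 0.25 × (1.751/0.1)² = 76.65
Round up: n = 77.

n = 77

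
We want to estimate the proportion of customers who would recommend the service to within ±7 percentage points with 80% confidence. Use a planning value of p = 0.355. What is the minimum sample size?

For a proportion with margin E = 0.07 at 80% confidence, z = 1.282.
n = p̂(1−p̂)(z/E)² = 0.355 × 0.645 × (1.282/0.07)² = 76.80
Round up: n = 77.

n = 77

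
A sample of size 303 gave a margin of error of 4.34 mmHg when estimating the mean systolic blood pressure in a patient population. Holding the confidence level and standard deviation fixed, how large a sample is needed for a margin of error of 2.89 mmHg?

Margin of error scales as 1/√n, so n₂ = n₁·(E₁/E₂)².
n₂ = 303 × (4.34/2.89)² = 303 × 2.255 = 683.26
Round up: n₂ = 684.

n = 684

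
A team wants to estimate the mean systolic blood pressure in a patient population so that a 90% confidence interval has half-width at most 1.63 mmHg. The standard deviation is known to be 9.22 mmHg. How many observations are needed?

For a mean, the margin of error is E = z·σ/√n, so n = (zσ/E)².
At 90% confidence, z = 1.645.
n = (1.645 × 9.22 / 1.63)² = 86.58
Round up: n = 87.

87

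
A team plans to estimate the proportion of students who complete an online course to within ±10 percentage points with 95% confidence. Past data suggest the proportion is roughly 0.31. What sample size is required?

83

For a proportion with margin E = 0.1 at 95% confidence, z = 1.960.
n = p̂(1−p̂)(z/E)² = 0.31 × 0.69 × (1.960/0.1)² = 82.17
Round up: n = 83.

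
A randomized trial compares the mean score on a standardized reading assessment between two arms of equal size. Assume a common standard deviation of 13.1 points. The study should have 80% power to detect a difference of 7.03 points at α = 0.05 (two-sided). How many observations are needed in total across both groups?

For two equal groups, n per group = 2·((z_{α/2} + z_β)·σ/δ)².
z_{α/2} = 1.960; z_β = 0.842 (power 80%).
n = 2 × (2.802 × 13.1 / 7.03)² = 2 × 27.26 = 54.52
Round up: n = 55 per group.
Total across both groups: 2 × 55 = 110.

110 total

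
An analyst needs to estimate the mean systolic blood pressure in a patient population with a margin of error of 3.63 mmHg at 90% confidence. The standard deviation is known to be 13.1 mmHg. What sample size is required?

36

For a mean, the margin of error is E = z·σ/√n, so n = (zσ/E)².
At 90% confidence, z = 1.645.
n = (1.645 × 13.1 / 3.63)² = 35.24
Round up: n = 36.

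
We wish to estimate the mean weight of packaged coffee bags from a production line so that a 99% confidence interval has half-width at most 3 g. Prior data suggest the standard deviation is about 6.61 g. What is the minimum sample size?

33

For a mean, the margin of error is E = z·σ/√n, so n = (zσ/E)².
At 99% confidence, z = 2.576.
n = (2.576 × 6.61 / 3)² = 32.21
Round up: n = 33.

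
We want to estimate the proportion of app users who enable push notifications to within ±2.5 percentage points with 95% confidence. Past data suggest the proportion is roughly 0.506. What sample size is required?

For a proportion with margin E = 0.025 at 95% confidence, z = 1.960.
n = p̂(1−p̂)(z/E)² = 0.506 × 0.494 × (1.960/0.025)² = 1536.42
Round up: n = 1537.

n = 1537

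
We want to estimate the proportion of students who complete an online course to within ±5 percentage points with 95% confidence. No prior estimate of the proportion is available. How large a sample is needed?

For a proportion with margin E = 0.05 at 95% confidence, z = 1.960.
With no prior estimate, use p = 0.5, which maximizes p(1−p) at 0.25.
n = 0.25 × (z/E)² = 0.25 × (1.960/0.05)² = 384.16
Round up: n = 385.

385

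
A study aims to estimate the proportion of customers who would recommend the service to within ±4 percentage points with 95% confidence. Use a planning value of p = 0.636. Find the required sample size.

For a proportion with margin E = 0.04 at 95% confidence, z = 1.960.
n = p̂(1−p̂)(z/E)² = 0.636 × 0.364 × (1.960/0.04)² = 555.84
Round up: n = 556.

556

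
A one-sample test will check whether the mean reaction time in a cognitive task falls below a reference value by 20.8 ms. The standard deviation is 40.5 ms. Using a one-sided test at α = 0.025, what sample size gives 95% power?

For a one-sample z-test, n = ((z_α + z_β)·σ/δ)².
z_α = 1.960 (one-sided α = 0.025); z_β = 1.645 (power 95% → β = 0.05).
n = (3.605 × 40.5 / 20.8)² = 49.27
Round up: n = 50.

50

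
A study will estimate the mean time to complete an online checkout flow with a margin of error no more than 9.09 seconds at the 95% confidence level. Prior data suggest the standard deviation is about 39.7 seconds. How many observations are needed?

74

For a mean, the margin of error is E = z·σ/√n, so n = (zσ/E)².
At 95% confidence, z = 1.960.
n = (1.960 × 39.7 / 9.09)² = 73.28
Round up: n = 74.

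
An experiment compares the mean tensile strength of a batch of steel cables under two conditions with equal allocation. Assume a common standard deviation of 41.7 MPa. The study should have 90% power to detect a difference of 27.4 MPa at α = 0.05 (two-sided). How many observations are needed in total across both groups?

For two equal groups, n per group = 2·((z_{α/2} + z_β)·σ/δ)².
z_{α/2} = 1.960; z_β = 1.282 (power 90%).
n = 2 × (3.242 × 41.7 / 27.4)² = 2 × 24.34 = 48.68
Round up: n = 49 per group.
Total across both groups: 2 × 49 = 98.

98 total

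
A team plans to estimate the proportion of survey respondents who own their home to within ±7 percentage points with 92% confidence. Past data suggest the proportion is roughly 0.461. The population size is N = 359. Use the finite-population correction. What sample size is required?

For a proportion with margin E = 0.07 at 92% confidence, z = 1.751.
n = p̂(1−p̂)(z/E)² = 0.461 × 0.539 × (1.751/0.07)² = 155.48 — call this n₀.
Finite-population correction with N = 359: n = n₀ / (1 + (n₀−1)/N) = 155.48 / 1.43 = 108.73
Round up: n = 109.

109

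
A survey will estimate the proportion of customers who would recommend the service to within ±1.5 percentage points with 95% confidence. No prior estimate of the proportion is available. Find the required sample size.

n = 4269

For a proportion with margin E = 0.015 at 95% confidence, z = 1.960.
With no prior estimate, use p = 0.5, which maximizes p(1−p) at 0.25.
n = 0.25 × (z/E)² = 0.25 × (1.960/0.015)² = 4268.44
Round up: n = 4269.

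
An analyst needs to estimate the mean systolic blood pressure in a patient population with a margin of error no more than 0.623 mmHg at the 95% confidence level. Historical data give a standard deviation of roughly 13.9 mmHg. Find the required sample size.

For a mean, the margin of error is E = z·σ/√n, so n = (zσ/E)².
At 95% confidence, z = 1.960.
n = (1.960 × 13.9 / 0.623)² = 1912.34
Round up: n = 1913.

1913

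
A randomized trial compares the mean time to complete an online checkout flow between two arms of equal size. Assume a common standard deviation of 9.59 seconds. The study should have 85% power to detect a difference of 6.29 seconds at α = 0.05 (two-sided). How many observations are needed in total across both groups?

For two equal groups, n per group = 2·((z_{α/2} + z_β)·σ/δ)².
z_{α/2} = 1.960; z_β = 1.036 (power 85%).
n = 2 × (2.996 × 9.59 / 6.29)² = 2 × 20.87 = 41.74
Round up: n = 42 per group.
Total across both groups: 2 × 42 = 84.

84 total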